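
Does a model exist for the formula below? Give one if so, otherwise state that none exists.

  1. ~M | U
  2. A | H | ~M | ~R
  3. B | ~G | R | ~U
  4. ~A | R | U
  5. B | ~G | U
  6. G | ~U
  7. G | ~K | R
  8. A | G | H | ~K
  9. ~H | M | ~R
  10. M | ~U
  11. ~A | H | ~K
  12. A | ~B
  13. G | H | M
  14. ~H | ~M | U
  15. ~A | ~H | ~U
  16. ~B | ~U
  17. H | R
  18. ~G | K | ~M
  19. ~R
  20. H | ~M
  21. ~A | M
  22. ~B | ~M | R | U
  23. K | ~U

Unit clause (~R) forces R = False.
In (H | R) only H is left, so H = True.
Try B = True:
  (A | ~B) forces A = True.
  (~A | R | U) forces U = True.
  clause (~A | ~H | ~U) is falsified — backtrack.
So B = False.
Try G = True:
  (B | ~G | R | ~U) forces U = False.
  clause (B | ~G | U) is falsified — backtrack.
So G = False.
  then (G | ~U) forces U = False.
  then (G | ~K | R) forces K = False.
  then (~H | ~M | U) forces M = False.
  then (~A | M) forces A = False.
All clauses satisfied.

R = False, H = True, B = False, G = False, M = False, K = False, U = False, A = False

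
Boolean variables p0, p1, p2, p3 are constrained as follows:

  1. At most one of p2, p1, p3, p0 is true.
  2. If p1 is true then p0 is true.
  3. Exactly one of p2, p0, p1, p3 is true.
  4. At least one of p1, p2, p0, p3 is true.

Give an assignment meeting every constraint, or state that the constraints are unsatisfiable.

p0=T, p1=F, p2=F, p3=F

  (1) {p2, p1, p3, p0}: 1 true — at most one ✓
  (2) p1=F ⇒ p0: vacuous ✓
  (3) {p2, p0, p1, p3}: 1 true — exactly one ✓
  (4) {p1, p2, p0, p3}: 1 true — at least one ✓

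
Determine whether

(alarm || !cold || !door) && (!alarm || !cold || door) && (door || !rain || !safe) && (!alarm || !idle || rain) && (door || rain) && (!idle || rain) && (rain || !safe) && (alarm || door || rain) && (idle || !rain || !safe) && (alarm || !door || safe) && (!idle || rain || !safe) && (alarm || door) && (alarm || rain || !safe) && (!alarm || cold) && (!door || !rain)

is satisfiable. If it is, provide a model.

Try rain = True:
  (!door || !rain) forces door = False.
  (door || !rain || !safe) forces safe = False.
  (alarm || door) forces alarm = True.
  (!alarm || !cold || door) forces cold = False.
  clause (!alarm || cold) is falsified — backtrack.
So rain = False.
  then (door || rain) forces door = True.
  then (!idle || rain) forces idle = False.
  then (rain || !safe) forces safe = False.
  then (alarm || !door || safe) forces alarm = True.
  then (!alarm || cold) forces cold = True.
All clauses satisfied.

rain: False; safe: False; cold: True; idle: False; door: True; alarm: True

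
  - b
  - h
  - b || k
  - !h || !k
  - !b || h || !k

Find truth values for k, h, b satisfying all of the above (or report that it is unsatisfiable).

k = False, h = True, b = True

Unit clause (b) forces b = True.
Unit clause (h) forces h = True.
In (!h || !k) only !k is left, so k = False.
Check each clause:
  (b): b holds.
  (h): h holds.
  (b || k): b holds.
  (!h || !k): !k holds.
  (!b || h || !k): h holds.
All clauses satisfied.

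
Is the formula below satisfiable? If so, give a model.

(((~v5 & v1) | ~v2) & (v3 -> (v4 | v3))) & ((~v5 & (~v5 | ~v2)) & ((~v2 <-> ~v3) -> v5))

v1 = False, v2 = False, v3 = True, v4 = False, v5 = False

  ((~v5 & v1) | ~v2) & (v3 -> (v4 | v3)) = True
    (~v5 & v1) | ~v2 = True
      ~v5 & v1 = False
        ~v5 = True
      ~v2 = True
    v3 -> (v4 | v3) = True
      v4 | v3 = True
  (~v5 & (~v5 | ~v2)) & ((~v2 <-> ~v3) -> v5) = True
    ~v5 & (~v5 | ~v2) = True
      ~v5 = True
      ~v5 | ~v2 = True
        ~v5 = True
        ~v2 = True
    (~v2 <-> ~v3) -> v5 = True
      ~v2 <-> ~v3 = False
        ~v2 = True
        ~v3 = False
Both conjuncts True, so the formula holds.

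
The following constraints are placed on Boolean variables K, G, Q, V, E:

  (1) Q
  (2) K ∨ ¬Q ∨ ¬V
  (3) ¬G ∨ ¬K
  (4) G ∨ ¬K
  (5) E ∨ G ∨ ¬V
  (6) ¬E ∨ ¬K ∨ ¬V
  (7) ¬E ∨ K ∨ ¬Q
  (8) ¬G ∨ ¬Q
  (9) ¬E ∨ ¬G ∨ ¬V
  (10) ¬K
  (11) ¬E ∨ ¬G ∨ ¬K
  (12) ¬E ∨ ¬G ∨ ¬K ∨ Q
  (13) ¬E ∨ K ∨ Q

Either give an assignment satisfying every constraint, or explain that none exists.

Unit clause (Q) forces Q = True.
In (¬G ∨ ¬Q) only ¬G is left, so G = False.
Unit clause (¬K) forces K = False.
In (K ∨ ¬Q ∨ ¬V) only ¬V is left, so V = False.
In (¬E ∨ K ∨ ¬Q) only ¬E is left, so E = False.
All clauses satisfied.

K: False, G: False, Q: True, V: False, E: False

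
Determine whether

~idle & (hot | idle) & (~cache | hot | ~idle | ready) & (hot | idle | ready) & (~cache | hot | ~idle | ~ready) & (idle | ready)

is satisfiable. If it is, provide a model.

Unit clause (~idle) forces idle = False.
In (hot | idle) only hot is left, so hot = True.
In (idle | ready) only ready is left, so ready = True.
Set cache = True.
Check each clause:
  (~idle): ~idle holds.
  (hot | idle): hot holds.
  (~cache | hot | ~idle | ready): hot holds.
  (hot | idle | ready): hot holds.
  (~cache | hot | ~idle | ~ready): hot holds.
  (idle | ready): ready holds.
All clauses satisfied.

idle = False; cache = True; ready = True; hot = True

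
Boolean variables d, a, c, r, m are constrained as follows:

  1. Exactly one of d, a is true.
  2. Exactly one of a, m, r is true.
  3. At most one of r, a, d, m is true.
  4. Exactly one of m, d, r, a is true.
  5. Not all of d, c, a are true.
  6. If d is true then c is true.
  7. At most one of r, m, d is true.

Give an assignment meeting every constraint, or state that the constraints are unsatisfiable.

d=F, a=T, c=T, r=F, m=F

  (1) {d, a}: 1 true — exactly one ✓
  (2) {a, m, r}: 1 true — exactly one ✓
  (3) {r, a, d, m}: 1 true — at most one ✓
  (4) {m, d, r, a}: 1 true — exactly one ✓
  (5) {d, c, a}: 2/3 true — not all ✓
  (6) d=F ⇒ c: vacuous ✓
  (7) {r, m, d}: 0 true — at most one ✓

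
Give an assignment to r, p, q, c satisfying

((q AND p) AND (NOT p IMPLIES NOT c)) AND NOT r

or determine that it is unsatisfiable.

r=F; p=T; q=T; c=T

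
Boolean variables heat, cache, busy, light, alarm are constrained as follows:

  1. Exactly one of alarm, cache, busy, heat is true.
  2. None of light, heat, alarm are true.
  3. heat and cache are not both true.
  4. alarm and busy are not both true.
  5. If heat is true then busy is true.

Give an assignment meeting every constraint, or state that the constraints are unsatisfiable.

heat = False, cache = True, busy = False, light = False, alarm = False

  (1) {alarm, cache, busy, heat}: 1 true — exactly one ✓
  (2) {light, heat, alarm}: 0 true — none ✓
  (3) heat=F, cache=T — not both ✓
  (4) alarm=F, busy=F — not both ✓
  (5) heat=F ⇒ busy: vacuous ✓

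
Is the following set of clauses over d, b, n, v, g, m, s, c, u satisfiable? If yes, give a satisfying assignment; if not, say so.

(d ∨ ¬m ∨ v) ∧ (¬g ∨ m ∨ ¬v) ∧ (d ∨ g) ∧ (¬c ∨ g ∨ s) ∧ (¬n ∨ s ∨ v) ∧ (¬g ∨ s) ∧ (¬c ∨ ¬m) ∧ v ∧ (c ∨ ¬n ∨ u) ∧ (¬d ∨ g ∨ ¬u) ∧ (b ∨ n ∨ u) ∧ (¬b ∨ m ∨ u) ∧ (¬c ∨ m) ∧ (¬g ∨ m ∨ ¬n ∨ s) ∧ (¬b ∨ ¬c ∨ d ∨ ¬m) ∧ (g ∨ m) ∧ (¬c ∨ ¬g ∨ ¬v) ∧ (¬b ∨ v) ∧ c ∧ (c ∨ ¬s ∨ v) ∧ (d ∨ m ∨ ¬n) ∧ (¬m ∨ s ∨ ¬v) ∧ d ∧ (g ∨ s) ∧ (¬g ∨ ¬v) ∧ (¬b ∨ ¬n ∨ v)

Case c = True:
  (¬c ∨ ¬m) forces m = False.
  Clause (¬c ∨ m) is falsified — contradiction.
Case c = False:
  Clause (c) is falsified — contradiction.
Both cases fail, so the formula is unsatisfiable.

No satisfying assignment exists.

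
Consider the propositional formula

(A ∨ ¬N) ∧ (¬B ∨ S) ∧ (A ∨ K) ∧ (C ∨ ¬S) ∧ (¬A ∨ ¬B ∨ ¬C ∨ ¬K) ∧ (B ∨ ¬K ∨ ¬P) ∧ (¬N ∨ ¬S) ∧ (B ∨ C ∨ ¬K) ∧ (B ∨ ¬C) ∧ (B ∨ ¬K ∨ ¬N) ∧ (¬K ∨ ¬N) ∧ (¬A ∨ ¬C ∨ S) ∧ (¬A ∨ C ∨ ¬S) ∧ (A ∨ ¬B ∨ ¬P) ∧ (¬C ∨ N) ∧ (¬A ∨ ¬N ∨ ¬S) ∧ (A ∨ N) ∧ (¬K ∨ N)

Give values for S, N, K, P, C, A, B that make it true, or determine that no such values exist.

S=F, N=F, K=F, P=T, C=F, A=T, B=F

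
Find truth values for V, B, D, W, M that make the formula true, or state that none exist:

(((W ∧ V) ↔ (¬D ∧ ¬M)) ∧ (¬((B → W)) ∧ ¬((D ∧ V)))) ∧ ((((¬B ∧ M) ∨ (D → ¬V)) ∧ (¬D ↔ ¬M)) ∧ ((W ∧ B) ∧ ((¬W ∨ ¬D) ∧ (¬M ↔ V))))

UNSATISFIABLE

Case W = True: the conjunct ¬((B → W)) becomes ¬((B → True)) = False.
Case W = False: the conjunct W is False.
Both cases fail — unsatisfiable.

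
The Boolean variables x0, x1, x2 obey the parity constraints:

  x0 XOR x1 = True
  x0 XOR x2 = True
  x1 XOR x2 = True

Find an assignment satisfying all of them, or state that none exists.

Adding constraints 1, 2, 3 mod 2: every variable appears an even number of times on the left, so the left side is 0.
But the right sides sum to 1 (mod 2). 0 ≠ 1 — the system is inconsistent.

Unsatisfiable — no assignment works.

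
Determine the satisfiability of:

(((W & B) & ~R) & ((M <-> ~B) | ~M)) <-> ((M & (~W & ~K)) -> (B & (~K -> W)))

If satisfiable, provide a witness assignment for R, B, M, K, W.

R: True; B: True; M: True; K: False; W: False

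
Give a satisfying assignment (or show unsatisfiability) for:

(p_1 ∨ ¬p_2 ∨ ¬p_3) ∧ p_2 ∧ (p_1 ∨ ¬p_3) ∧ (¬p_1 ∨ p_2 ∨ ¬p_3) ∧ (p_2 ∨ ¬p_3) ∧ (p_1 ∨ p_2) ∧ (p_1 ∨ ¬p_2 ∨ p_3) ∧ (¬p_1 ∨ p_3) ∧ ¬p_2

The formula is unsatisfiable.

Case p_2 = True:
  Clause (¬p_2) is falsified — contradiction.
Case p_2 = False:
  Clause (p_2) is falsified — contradiction.
Both cases fail, so the formula is unsatisfiable.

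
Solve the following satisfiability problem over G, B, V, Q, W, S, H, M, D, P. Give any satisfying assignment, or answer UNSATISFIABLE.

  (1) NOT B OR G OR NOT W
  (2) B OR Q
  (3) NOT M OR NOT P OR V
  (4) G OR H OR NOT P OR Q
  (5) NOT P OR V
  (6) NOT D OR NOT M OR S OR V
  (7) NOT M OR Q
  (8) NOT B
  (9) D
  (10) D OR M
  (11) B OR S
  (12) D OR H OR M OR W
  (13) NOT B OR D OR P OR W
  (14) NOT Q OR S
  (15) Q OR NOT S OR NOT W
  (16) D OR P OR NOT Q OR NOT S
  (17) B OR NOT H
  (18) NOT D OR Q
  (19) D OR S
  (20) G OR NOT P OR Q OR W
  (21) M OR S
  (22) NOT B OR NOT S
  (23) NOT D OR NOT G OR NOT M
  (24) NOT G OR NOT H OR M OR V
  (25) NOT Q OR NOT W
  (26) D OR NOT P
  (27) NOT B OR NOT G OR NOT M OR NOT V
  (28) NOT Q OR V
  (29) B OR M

G = False, B = False, V = True, Q = True, W = False, S = True, H = False, M = True, D = True, P = False

Unit clause (NOT B) forces B = False.
Unit clause (D) forces D = True.
In (B OR S) only S is left, so S = True.
In (B OR NOT H) only NOT H is left, so H = False.
In (NOT D OR Q) only Q is left, so Q = True.
In (NOT Q OR NOT W) only NOT W is left, so W = False.
In (NOT Q OR V) only V is left, so V = True.
In (B OR M) only M is left, so M = True.
In (NOT D OR NOT G OR NOT M) only NOT G is left, so G = False.
Set P = False.
All clauses satisfied.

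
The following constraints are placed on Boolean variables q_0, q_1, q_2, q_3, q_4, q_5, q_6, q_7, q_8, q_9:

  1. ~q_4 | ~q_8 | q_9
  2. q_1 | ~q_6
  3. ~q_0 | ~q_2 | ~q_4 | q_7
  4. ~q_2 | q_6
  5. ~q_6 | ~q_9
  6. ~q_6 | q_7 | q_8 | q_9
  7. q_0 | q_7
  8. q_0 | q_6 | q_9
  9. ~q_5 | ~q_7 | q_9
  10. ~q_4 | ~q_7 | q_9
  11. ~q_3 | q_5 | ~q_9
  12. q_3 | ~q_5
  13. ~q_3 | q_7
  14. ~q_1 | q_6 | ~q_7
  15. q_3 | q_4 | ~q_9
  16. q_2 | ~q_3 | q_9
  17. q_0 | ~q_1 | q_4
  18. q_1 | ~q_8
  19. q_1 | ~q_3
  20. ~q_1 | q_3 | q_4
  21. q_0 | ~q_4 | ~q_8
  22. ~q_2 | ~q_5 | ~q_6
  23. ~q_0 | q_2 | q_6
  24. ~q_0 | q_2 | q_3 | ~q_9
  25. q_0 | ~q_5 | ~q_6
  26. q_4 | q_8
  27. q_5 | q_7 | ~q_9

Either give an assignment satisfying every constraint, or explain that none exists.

Set q_0 = False.
  then (q_0 | q_7) forces q_7 = True.
Set q_1 = False.
  then (q_1 | ~q_6) forces q_6 = False.
  then (~q_2 | q_6) forces q_2 = False.
  then (q_0 | q_6 | q_9) forces q_9 = True.
  then (q_1 | ~q_8) forces q_8 = False.
  then (q_1 | ~q_3) forces q_3 = False.
  then (q_4 | q_8) forces q_4 = True.
  then (q_3 | ~q_5) forces q_5 = False.
All clauses satisfied.

q_0: False, q_1: False, q_2: False, q_3: False, q_4: True, q_5: False, q_6: False, q_7: True, q_8: False, q_9: True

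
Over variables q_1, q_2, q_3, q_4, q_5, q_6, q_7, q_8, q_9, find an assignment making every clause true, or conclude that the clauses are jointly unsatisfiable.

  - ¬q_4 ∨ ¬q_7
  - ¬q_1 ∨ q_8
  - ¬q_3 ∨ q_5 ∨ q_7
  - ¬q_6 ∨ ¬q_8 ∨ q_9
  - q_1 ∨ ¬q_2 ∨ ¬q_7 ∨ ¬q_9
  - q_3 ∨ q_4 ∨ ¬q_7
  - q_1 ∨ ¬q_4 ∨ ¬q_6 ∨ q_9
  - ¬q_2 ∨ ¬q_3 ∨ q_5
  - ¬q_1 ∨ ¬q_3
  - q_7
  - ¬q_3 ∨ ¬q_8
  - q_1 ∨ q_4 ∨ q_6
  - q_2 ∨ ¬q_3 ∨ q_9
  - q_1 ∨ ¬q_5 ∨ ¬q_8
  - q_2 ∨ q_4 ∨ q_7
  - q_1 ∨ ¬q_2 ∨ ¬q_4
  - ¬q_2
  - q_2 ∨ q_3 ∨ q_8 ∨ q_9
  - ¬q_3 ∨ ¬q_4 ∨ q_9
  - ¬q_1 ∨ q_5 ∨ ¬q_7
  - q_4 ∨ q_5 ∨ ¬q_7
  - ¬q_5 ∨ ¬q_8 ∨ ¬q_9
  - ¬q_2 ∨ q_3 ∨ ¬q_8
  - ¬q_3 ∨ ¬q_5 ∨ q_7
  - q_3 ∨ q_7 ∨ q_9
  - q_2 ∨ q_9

q_1 = False, q_2 = False, q_3 = True, q_4 = False, q_5 = True, q_6 = True, q_7 = True, q_8 = False, q_9 = True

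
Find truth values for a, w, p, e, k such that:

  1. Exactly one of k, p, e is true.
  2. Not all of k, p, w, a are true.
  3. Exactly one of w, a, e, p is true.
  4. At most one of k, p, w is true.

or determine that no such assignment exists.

a = False, w = False, p = False, e = True, k = False

  (1) {k, p, e}: 1 true — exactly one ✓
  (2) {k, p, w, a}: 0/4 true — not all ✓
  (3) {w, a, e, p}: 1 true — exactly one ✓
  (4) {k, p, w}: 0 true — at most one ✓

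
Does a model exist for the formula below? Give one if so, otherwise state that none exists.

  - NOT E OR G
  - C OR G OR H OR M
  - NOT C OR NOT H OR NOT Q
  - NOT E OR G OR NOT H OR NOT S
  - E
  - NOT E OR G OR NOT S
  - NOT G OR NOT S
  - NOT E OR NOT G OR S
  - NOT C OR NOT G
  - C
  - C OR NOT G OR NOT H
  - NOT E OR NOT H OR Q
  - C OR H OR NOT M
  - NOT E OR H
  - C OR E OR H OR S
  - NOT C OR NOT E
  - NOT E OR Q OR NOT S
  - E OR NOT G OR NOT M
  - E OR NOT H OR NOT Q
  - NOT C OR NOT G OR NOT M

Case C = True:
  (E) forces E = True.
  Clause (NOT C OR NOT E) is falsified — contradiction.
Case C = False:
  Clause (C) is falsified — contradiction.
Both cases fail, so the formula is unsatisfiable.

No satisfying assignment exists.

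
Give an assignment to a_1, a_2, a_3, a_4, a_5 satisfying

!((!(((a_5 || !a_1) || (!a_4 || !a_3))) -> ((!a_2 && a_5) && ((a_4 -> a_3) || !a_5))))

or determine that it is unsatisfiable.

a_1 = True, a_2 = False, a_3 = True, a_4 = True, a_5 = False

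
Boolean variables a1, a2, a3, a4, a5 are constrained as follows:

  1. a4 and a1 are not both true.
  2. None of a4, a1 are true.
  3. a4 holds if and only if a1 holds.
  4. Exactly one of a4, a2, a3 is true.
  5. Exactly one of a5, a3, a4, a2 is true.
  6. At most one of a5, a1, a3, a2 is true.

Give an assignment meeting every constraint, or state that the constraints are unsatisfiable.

a1=F, a2=F, a3=T, a4=F, a5=F

  (1) a4=F, a1=F — not both ✓
  (2) {a4, a1}: 0 true — none ✓
  (3) a4=F, a1=F — same ✓
  (4) {a4, a2, a3}: 1 true — exactly one ✓
  (5) {a5, a3, a4, a2}: 1 true — exactly one ✓
  (6) {a5, a1, a3, a2}: 1 true — at most one ✓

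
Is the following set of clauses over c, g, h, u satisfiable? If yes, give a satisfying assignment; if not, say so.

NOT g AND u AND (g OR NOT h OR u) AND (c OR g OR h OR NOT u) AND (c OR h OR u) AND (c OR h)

c = True, g = False, h = False, u = True

Unit clause (NOT g) forces g = False.
Unit clause (u) forces u = True.
Set c = True.
Set h = False.
Check each clause:
  (NOT g): NOT g holds.
  (u): u holds.
  (g OR NOT h OR u): NOT h holds.
  (c OR g OR h OR NOT u): c holds.
  (c OR h OR u): c holds.
  (c OR h): c holds.
All clauses satisfied.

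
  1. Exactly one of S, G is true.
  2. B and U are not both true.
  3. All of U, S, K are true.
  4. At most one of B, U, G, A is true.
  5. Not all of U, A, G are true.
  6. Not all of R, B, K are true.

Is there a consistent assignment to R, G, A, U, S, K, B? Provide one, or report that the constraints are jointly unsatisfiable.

R: False, G: False, A: False, U: True, S: True, K: True, B: False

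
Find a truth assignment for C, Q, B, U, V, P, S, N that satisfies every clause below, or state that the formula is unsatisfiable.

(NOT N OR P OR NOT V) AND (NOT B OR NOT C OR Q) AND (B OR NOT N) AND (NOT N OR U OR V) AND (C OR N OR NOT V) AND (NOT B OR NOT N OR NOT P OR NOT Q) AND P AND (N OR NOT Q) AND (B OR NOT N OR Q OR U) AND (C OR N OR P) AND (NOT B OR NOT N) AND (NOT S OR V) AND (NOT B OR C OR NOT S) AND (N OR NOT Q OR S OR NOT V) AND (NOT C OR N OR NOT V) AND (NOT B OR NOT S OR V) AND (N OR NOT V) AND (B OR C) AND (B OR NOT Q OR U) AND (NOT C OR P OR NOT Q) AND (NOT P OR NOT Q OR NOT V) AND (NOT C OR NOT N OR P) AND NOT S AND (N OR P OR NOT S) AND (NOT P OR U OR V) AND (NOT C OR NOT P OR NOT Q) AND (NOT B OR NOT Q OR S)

Unit clause (P) forces P = True.
Unit clause (NOT S) forces S = False.
Set C = True.
  then (NOT C OR NOT P OR NOT Q) forces Q = False.
  then (NOT B OR NOT C OR Q) forces B = False.
  then (B OR NOT N) forces N = False.
  then (NOT C OR N OR NOT V) forces V = False.
  then (NOT P OR U OR V) forces U = True.
All clauses satisfied.

C: True, Q: False, B: False, U: True, V: False, P: True, S: False, N: False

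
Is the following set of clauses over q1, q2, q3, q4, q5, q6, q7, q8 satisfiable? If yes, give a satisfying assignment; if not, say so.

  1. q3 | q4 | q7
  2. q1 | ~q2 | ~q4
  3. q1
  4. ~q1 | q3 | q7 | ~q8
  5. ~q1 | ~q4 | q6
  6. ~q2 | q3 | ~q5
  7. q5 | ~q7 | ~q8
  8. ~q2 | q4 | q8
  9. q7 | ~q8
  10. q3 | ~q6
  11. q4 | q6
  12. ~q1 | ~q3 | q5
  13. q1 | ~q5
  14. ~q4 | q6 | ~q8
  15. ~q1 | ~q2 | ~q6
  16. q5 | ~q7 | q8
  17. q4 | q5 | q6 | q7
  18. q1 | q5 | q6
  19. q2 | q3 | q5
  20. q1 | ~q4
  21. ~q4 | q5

Unit clause (q1) forces q1 = True.
Set q2 = False.
Try q3 = False:
  (q3 | ~q6) forces q6 = False.
  (~q1 | ~q4 | q6) forces q4 = False.
  clause (q4 | q6) is falsified — backtrack.
So q3 = True.
  then (~q1 | ~q3 | q5) forces q5 = True.
Set q4 = False.
  then (q4 | q6) forces q6 = True.
Set q7 = False.
  then (q7 | ~q8) forces q8 = False.
All clauses satisfied.

q1: True, q2: False, q3: True, q4: False, q5: True, q6: True, q7: False, q8: False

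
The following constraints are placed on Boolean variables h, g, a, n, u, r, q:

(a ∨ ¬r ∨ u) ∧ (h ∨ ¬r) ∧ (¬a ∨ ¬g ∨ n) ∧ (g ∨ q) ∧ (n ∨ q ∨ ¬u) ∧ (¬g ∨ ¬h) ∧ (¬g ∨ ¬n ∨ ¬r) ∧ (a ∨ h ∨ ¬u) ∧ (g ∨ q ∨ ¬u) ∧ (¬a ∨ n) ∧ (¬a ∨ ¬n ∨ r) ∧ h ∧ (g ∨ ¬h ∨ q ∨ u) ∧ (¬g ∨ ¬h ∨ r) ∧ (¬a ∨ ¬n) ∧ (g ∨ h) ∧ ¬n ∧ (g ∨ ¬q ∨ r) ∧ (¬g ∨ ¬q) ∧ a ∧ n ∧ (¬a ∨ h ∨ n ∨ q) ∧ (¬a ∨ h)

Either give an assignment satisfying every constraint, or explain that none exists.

Case n = True:
  Clause (¬n) is falsified — contradiction.
Case n = False:
  Clause (n) is falsified — contradiction.
Both cases fail, so the formula is unsatisfiable.

UNSATISFIABLE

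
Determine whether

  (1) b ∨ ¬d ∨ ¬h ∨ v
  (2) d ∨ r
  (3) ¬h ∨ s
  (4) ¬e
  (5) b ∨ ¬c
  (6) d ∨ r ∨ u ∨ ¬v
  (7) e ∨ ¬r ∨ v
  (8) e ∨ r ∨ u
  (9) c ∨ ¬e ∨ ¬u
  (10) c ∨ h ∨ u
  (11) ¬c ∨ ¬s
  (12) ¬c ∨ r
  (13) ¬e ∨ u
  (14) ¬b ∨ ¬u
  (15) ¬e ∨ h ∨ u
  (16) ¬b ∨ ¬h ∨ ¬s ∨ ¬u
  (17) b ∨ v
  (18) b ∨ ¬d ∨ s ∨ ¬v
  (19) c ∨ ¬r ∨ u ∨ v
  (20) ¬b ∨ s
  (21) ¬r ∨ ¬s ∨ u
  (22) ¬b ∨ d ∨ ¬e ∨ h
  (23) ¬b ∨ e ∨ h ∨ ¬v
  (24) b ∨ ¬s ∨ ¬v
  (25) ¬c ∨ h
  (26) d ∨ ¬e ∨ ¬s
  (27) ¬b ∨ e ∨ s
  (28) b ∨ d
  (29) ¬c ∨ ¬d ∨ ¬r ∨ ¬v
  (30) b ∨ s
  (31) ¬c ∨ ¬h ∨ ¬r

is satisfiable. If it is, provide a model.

No satisfying assignment exists.

Case b = True:
  (¬e) forces e = False.
  (¬b ∨ ¬u) forces u = False.
  (e ∨ r ∨ u) forces r = True.
  (e ∨ ¬r ∨ v) forces v = True.
  (¬b ∨ s) forces s = True.
  Clause (¬r ∨ ¬s ∨ u) is falsified — contradiction.
Case b = False:
  (¬e) forces e = False.
  (b ∨ ¬c) forces c = False.
  (b ∨ v) forces v = True.
  (b ∨ ¬s ∨ ¬v) forces s = False.
  Clause (b ∨ s) is falsified — contradiction.
Both cases fail, so the formula is unsatisfiable.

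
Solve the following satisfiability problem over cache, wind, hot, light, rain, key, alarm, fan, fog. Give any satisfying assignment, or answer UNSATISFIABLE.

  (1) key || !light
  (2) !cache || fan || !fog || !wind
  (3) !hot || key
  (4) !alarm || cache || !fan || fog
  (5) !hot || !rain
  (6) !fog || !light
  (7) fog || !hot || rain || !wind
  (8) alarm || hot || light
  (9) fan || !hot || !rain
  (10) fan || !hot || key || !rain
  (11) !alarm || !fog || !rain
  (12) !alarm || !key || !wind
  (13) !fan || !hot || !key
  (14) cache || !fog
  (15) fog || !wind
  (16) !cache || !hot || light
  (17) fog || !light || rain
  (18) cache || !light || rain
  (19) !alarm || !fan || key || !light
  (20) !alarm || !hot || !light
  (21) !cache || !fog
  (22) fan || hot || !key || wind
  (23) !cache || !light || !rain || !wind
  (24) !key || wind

cache = True, wind = False, hot = False, light = False, rain = False, key = False, alarm = True, fan = True, fog = False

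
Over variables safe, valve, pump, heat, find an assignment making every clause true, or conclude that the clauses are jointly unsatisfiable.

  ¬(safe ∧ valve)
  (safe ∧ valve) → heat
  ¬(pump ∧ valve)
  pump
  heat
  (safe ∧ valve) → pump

safe = True, valve = False, pump = True, heat = True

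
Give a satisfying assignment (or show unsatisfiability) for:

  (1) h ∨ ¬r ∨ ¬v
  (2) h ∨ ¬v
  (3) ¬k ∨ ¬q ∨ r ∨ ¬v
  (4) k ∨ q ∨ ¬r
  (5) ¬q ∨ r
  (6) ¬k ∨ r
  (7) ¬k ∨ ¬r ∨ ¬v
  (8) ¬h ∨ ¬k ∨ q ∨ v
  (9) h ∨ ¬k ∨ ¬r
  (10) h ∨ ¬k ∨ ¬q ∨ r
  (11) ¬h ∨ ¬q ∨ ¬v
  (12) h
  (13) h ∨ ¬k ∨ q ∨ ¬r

q = False, r = False, h = True, k = False, v = False

Unit clause (h) forces h = True.
Set q = False.
Try r = True:
  (k ∨ q ∨ ¬r) forces k = True.
  (¬k ∨ ¬r ∨ ¬v) forces v = False.
  clause (¬h ∨ ¬k ∨ q ∨ v) is falsified — backtrack.
So r = False.
  then (¬k ∨ r) forces k = False.
Set v = False.
All clauses satisfied.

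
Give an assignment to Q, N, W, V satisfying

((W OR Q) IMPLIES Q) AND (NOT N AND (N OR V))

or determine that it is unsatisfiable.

Q=T, N=F, W=T, V=T

  (W OR Q) IMPLIES Q = True
    W OR Q = True
  NOT N AND (N OR V) = True
    NOT N = True
    N OR V = True
Both conjuncts True, so the formula holds.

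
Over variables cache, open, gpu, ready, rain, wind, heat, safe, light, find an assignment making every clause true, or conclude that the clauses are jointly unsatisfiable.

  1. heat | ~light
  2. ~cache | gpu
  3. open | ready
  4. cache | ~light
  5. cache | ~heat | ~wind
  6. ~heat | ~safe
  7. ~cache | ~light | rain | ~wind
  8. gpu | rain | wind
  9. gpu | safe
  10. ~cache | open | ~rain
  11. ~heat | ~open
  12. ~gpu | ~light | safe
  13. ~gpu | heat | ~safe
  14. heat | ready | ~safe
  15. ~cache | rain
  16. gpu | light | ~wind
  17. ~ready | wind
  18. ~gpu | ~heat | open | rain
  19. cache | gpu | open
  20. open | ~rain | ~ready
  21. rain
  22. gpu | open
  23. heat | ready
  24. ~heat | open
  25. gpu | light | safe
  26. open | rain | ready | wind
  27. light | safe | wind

Unit clause (rain) forces rain = True.
Set cache = False.
  then (cache | ~light) forces light = False.
Try open = False:
  (open | ready) forces ready = True.
  clause (open | ~rain | ~ready) is falsified — backtrack.
So open = True.
  then (~heat | ~open) forces heat = False.
  then (heat | ready) forces ready = True.
  then (~ready | wind) forces wind = True.
  then (gpu | light | ~wind) forces gpu = True.
  then (~gpu | heat | ~safe) forces safe = False.
All clauses satisfied.

cache = False; open = True; gpu = True; ready = True; rain = True; wind = True; heat = False; safe = False; light = False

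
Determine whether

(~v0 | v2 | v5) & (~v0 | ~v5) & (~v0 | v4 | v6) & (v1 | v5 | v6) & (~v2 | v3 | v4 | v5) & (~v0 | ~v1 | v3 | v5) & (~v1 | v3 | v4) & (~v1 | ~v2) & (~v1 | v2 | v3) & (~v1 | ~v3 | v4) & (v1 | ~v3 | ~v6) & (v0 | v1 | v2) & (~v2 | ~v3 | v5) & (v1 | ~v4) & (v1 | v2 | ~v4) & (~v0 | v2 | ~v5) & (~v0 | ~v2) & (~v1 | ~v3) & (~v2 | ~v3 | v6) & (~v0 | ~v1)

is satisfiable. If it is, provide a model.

v0: False, v1: False, v2: True, v3: False, v4: False, v5: True, v6: True

Try v0 = True:
  (~v0 | ~v5) forces v5 = False.
  (~v0 | v2 | v5) forces v2 = True.
  clause (~v0 | ~v2) is falsified — backtrack.
So v0 = False.
Try v1 = True:
  (~v1 | ~v2) forces v2 = False.
  (~v1 | v2 | v3) forces v3 = True.
  clause (~v1 | ~v3) is falsified — backtrack.
So v1 = False.
  then (v0 | v1 | v2) forces v2 = True.
  then (v1 | ~v4) forces v4 = False.
Set v3 = False.
  then (~v2 | v3 | v4 | v5) forces v5 = True.
Set v6 = True.
All clauses satisfied.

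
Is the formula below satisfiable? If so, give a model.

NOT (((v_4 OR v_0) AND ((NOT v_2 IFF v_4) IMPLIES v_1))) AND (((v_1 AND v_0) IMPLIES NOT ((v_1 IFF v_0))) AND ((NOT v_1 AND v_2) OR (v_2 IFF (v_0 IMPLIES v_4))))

v_0 = False; v_1 = True; v_2 = True; v_4 = False

  NOT (((v_4 OR v_0) AND ((NOT v_2 IFF v_4) IMPLIES v_1))) = True
    (v_4 OR v_0) AND ((NOT v_2 IFF v_4) IMPLIES v_1) = False
      v_4 OR v_0 = False
      (NOT v_2 IFF v_4) IMPLIES v_1 = True
        NOT v_2 IFF v_4 = True
          NOT v_2 = False
  ((v_1 AND v_0) IMPLIES NOT ((v_1 IFF v_0))) AND ((NOT v_1 AND v_2) OR (v_2 IFF (v_0 IMPLIES v_4))) = True
    (v_1 AND v_0) IMPLIES NOT ((v_1 IFF v_0)) = True
      v_1 AND v_0 = False
      NOT ((v_1 IFF v_0)) = True
        v_1 IFF v_0 = False
    (NOT v_1 AND v_2) OR (v_2 IFF (v_0 IMPLIES v_4)) = True
      NOT v_1 AND v_2 = False
        NOT v_1 = False
      v_2 IFF (v_0 IMPLIES v_4) = True
        v_0 IMPLIES v_4 = True
Both conjuncts True, so the formula holds.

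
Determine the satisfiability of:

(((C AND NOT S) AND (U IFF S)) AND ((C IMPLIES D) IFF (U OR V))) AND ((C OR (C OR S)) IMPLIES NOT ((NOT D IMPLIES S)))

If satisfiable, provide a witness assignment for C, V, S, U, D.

C = True; V = False; S = False; U = False; D = False

  ((C AND NOT S) AND (U IFF S)) AND ((C IMPLIES D) IFF (U OR V)) = True
    (C AND NOT S) AND (U IFF S) = True
      C AND NOT S = True
        NOT S = True
      U IFF S = True
    (C IMPLIES D) IFF (U OR V) = True
      C IMPLIES D = False
      U OR V = False
  (C OR (C OR S)) IMPLIES NOT ((NOT D IMPLIES S)) = True
    C OR (C OR S) = True
      C OR S = True
    NOT ((NOT D IMPLIES S)) = True
      NOT D IMPLIES S = False
        NOT D = True
Both conjuncts True, so the formula holds.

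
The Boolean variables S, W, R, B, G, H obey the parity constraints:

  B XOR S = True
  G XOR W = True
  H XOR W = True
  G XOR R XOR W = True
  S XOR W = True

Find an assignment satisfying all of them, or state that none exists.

S = True, W = False, R = False, B = False, G = True, H = True

B XOR S = F XOR T = True ✓
G XOR W = T XOR F = True ✓
H XOR W = T XOR F = True ✓
G XOR R XOR W = T XOR F XOR F = True ✓
S XOR W = T XOR F = True ✓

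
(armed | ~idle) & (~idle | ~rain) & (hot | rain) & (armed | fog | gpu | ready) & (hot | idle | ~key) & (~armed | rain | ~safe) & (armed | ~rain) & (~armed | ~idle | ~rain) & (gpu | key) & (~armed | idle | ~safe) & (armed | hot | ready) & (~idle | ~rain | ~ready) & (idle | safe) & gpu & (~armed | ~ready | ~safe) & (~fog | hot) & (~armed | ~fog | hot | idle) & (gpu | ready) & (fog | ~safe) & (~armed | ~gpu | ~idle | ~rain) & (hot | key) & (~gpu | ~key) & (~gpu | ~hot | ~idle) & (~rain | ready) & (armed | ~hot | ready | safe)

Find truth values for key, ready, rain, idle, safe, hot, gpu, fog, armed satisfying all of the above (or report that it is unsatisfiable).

key=F, ready=F, rain=F, idle=F, safe=T, hot=T, gpu=T, fog=T, armed=F

Unit clause (gpu) forces gpu = True.
In (~gpu | ~key) only ~key is left, so key = False.
In (hot | key) only hot is left, so hot = True.
In (~gpu | ~hot | ~idle) only ~idle is left, so idle = False.
In (idle | safe) only safe is left, so safe = True.
In (fog | ~safe) only fog is left, so fog = True.
In (~armed | idle | ~safe) only ~armed is left, so armed = False.
In (armed | ~rain) only ~rain is left, so rain = False.
Set ready = False.
All clauses satisfied.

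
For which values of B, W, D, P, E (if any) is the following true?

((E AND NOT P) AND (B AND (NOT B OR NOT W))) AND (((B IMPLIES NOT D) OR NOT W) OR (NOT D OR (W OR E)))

B: True, W: False, D: True, P: False, E: True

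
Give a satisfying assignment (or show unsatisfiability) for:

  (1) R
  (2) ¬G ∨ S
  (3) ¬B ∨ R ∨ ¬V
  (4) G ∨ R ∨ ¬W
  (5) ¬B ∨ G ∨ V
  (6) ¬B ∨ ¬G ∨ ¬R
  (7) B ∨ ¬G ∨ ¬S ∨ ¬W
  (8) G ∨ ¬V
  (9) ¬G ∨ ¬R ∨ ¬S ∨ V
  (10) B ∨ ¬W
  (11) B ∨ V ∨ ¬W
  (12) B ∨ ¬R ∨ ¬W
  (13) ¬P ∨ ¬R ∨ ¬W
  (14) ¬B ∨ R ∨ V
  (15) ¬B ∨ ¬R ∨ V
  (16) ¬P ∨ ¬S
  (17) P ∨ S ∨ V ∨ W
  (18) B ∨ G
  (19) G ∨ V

B: False; P: False; S: True; G: True; V: True; R: True; W: False

Unit clause (R) forces R = True.
Try B = True:
  (¬B ∨ ¬G ∨ ¬R) forces G = False.
  (¬B ∨ G ∨ V) forces V = True.
  clause (G ∨ ¬V) is falsified — backtrack.
So B = False.
  then (B ∨ ¬W) forces W = False.
  then (B ∨ G) forces G = True.
  then (¬G ∨ S) forces S = True.
  then (¬G ∨ ¬R ∨ ¬S ∨ V) forces V = True.
  then (¬P ∨ ¬S) forces P = False.
All clauses satisfied.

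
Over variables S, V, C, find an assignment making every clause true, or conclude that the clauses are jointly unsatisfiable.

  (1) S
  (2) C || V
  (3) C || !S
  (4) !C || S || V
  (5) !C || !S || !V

S = True; V = False; C = True

Unit clause (S) forces S = True.
In (C || !S) only C is left, so C = True.
In (!C || !S || !V) only !V is left, so V = False.
Check each clause:
  (S): S holds.
  (C || V): C holds.
  (C || !S): C holds.
  (!C || S || V): S holds.
  (!C || !S || !V): !V holds.
All clauses satisfied.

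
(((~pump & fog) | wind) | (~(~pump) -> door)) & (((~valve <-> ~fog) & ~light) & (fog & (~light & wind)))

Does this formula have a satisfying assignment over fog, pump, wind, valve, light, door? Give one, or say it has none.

fog=T, pump=F, wind=T, valve=T, light=F, door=T

  ((~pump & fog) | wind) | (~(~pump) -> door) = True
    (~pump & fog) | wind = True
      ~pump & fog = True
        ~pump = True
    ~(~pump) -> door = True
      ~(~pump) = False
        ~pump = True
  ((~valve <-> ~fog) & ~light) & (fog & (~light & wind)) = True
    (~valve <-> ~fog) & ~light = True
      ~valve <-> ~fog = True
        ~valve = False
        ~fog = False
      ~light = True
    fog & (~light & wind) = True
      ~light & wind = True
        ~light = True
Both conjuncts True, so the formula holds.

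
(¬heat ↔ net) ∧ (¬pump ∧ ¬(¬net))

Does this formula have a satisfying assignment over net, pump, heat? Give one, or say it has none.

net = True; pump = False; heat = False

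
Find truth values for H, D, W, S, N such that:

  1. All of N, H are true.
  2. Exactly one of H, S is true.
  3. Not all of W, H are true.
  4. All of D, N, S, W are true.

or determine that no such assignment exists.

Case W = True:
  (1) forces N = True.
  (1) forces H = True.
  Constraint (3) is violated (W=T, H=T) — contradiction.
Case W = False:
  Constraint (4) is violated (W=F) — contradiction.
Both cases fail — unsatisfiable.

UNSATISFIABLE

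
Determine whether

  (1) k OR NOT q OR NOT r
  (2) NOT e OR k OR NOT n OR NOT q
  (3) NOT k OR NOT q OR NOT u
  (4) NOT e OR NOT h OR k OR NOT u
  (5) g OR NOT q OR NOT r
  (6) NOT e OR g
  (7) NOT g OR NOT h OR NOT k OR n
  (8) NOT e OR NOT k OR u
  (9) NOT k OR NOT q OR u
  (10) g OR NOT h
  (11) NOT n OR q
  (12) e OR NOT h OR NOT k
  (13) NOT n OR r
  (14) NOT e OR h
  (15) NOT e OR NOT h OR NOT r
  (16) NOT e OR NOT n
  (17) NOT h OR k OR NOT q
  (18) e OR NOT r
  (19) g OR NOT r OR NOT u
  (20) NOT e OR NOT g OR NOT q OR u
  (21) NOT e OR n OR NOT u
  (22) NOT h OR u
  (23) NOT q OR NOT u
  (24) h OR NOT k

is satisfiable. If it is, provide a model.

Set g = True.
Set u = False.
  then (NOT h OR u) forces h = False.
  then (h OR NOT k) forces k = False.
  then (NOT e OR h) forces e = False.
  then (e OR NOT r) forces r = False.
  then (NOT n OR r) forces n = False.
Set q = False.
All clauses satisfied.

g = True, u = False, e = False, q = False, h = False, n = False, r = False, k = False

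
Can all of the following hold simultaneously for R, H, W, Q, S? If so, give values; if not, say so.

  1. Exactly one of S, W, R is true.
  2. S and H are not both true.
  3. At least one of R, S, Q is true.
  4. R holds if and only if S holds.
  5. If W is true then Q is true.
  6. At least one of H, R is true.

R=F, H=T, W=T, Q=T, S=F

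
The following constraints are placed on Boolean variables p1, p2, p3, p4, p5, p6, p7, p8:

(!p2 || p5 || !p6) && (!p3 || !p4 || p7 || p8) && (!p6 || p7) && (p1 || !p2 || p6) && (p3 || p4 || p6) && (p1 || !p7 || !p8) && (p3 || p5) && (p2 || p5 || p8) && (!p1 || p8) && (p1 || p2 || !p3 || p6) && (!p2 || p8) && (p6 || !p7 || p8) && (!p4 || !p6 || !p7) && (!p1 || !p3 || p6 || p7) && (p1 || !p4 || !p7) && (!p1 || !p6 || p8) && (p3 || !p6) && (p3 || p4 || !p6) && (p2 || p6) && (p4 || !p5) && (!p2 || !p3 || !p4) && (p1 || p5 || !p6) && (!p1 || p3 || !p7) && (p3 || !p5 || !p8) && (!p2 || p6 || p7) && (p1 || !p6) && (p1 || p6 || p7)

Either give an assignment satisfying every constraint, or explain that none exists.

Try p1 = False:
  (p1 || !p6) forces p6 = False.
  (p1 || !p2 || p6) forces p2 = False.
  clause (p2 || p6) is falsified — backtrack.
So p1 = True.
  then (!p1 || p8) forces p8 = True.
Set p2 = False.
  then (p2 || p6) forces p6 = True.
  then (!p6 || p7) forces p7 = True.
  then (!p4 || !p6 || !p7) forces p4 = False.
  then (p3 || !p6) forces p3 = True.
  then (p4 || !p5) forces p5 = False.
All clauses satisfied.

p1 = True; p2 = False; p3 = True; p4 = False; p5 = False; p6 = True; p7 = True; p8 = True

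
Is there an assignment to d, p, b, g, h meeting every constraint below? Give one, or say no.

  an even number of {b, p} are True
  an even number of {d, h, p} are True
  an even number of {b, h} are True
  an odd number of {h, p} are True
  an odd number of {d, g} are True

No satisfying assignment exists.

Adding constraints 1, 3, 4 mod 2: every variable appears an even number of times on the left, so the left side is 0.
But the right sides sum to 1 (mod 2). 0 ≠ 1 — the system is inconsistent.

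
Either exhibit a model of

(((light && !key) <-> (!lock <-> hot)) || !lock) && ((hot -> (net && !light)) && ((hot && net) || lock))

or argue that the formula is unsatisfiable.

hot=T, light=F, lock=F, key=T, net=T

  ((light && !key) <-> (!lock <-> hot)) || !lock = True
    (light && !key) <-> (!lock <-> hot) = False
      light && !key = False
        !key = False
      !lock <-> hot = True
        !lock = True
    !lock = True
  (hot -> (net && !light)) && ((hot && net) || lock) = True
    hot -> (net && !light) = True
      net && !light = True
        !light = True
    (hot && net) || lock = True
      hot && net = True
Both conjuncts True, so the formula holds.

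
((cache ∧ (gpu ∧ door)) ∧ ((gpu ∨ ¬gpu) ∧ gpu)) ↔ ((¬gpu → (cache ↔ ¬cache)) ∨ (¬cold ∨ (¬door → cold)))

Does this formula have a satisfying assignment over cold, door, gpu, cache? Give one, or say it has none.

cold=T, door=T, gpu=T, cache=T

  ((cache ∧ (gpu ∧ door)) ∧ ((gpu ∨ ¬gpu) ∧ gpu)) ↔ ((¬gpu → (cache ↔ ¬cache)) ∨ (¬cold ∨ (¬door → cold))) = True
    (cache ∧ (gpu ∧ door)) ∧ ((gpu ∨ ¬gpu) ∧ gpu) = True
      cache ∧ (gpu ∧ door) = True
        gpu ∧ door = True
      (gpu ∨ ¬gpu) ∧ gpu = True
        gpu ∨ ¬gpu = True
          ¬gpu = False
    (¬gpu → (cache ↔ ¬cache)) ∨ (¬cold ∨ (¬door → cold)) = True
      ¬gpu → (cache ↔ ¬cache) = True
        ¬gpu = False
        cache ↔ ¬cache = False
          ¬cache = False
      ¬cold ∨ (¬door → cold) = True
        ¬cold = False
        ¬door → cold = True
          ¬door = False
The formula evaluates to True.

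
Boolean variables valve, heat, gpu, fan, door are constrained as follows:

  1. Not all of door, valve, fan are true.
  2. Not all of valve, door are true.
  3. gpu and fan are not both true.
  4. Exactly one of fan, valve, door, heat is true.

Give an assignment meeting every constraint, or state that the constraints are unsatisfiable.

valve = True, heat = False, gpu = False, fan = False, door = False

  (1) {door, valve, fan}: 1/3 true — not all ✓
  (2) {valve, door}: 1/2 true — not all ✓
  (3) gpu=F, fan=F — not both ✓
  (4) {fan, valve, door, heat}: 1 true — exactly one ✓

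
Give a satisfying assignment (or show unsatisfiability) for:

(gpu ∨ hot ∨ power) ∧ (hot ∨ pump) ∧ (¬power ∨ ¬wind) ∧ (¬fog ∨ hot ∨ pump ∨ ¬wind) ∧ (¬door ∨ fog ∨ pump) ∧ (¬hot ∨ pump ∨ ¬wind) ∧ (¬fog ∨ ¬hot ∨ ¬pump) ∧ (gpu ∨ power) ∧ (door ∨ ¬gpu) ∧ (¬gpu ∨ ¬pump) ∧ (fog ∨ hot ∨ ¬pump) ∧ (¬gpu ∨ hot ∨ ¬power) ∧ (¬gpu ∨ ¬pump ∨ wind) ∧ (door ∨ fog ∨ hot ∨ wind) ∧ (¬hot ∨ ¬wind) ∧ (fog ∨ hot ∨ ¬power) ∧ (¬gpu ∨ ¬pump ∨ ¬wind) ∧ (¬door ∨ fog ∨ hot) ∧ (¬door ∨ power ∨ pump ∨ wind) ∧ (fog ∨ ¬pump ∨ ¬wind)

hot=T, wind=F, power=T, gpu=F, door=T, pump=F, fog=T

Set hot = True.
  then (¬hot ∨ ¬wind) forces wind = False.
Try power = False:
  (gpu ∨ power) forces gpu = True.
  (door ∨ ¬gpu) forces door = True.
  (¬gpu ∨ ¬pump) forces pump = False.
  clause (¬door ∨ power ∨ pump ∨ wind) is falsified — backtrack.
So power = True.
Set gpu = False.
Set door = True.
Set pump = False.
  then (¬door ∨ fog ∨ pump) forces fog = True.
All clauses satisfied.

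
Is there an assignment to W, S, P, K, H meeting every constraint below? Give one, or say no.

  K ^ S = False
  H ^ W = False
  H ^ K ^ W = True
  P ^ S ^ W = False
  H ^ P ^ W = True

W = False, S = True, P = True, K = True, H = False

K ^ S = T ^ T = False ✓
H ^ W = F ^ F = False ✓
H ^ K ^ W = F ^ T ^ F = True ✓
P ^ S ^ W = T ^ T ^ F = False ✓
H ^ P ^ W = F ^ T ^ F = True ✓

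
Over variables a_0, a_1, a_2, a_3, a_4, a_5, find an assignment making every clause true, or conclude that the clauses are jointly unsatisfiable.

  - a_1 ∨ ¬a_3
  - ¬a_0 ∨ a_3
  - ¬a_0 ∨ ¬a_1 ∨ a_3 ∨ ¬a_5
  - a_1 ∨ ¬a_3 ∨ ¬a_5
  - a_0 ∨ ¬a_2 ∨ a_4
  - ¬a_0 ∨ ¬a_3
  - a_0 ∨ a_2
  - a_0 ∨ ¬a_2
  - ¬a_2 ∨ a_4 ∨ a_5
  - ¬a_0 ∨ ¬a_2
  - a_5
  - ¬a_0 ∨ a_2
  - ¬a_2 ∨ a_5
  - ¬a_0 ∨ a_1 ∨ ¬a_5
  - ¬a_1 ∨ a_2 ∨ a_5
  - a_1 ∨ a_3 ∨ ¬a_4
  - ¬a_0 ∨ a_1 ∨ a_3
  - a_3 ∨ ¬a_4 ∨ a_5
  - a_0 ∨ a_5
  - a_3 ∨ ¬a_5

Case a_0 = True:
  (¬a_0 ∨ a_3) forces a_3 = True.
  Clause (¬a_0 ∨ ¬a_3) is falsified — contradiction.
Case a_0 = False:
  (a_0 ∨ a_2) forces a_2 = True.
  Clause (a_0 ∨ ¬a_2) is falsified — contradiction.
Both cases fail, so the formula is unsatisfiable.

Unsatisfiable — no assignment works.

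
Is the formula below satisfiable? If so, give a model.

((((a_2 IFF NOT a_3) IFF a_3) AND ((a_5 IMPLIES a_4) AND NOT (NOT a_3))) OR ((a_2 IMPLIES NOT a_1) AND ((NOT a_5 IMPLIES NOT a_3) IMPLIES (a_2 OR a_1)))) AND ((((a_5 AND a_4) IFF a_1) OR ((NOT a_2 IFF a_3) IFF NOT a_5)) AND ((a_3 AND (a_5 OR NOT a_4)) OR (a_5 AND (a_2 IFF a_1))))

a_1=T, a_2=F, a_3=T, a_4=T, a_5=T

  (((a_2 IFF NOT a_3) IFF a_3) AND ((a_5 IMPLIES a_4) AND NOT (NOT a_3))) OR ((a_2 IMPLIES NOT a_1) AND ((NOT a_5 IMPLIES NOT a_3) IMPLIES (a_2 OR a_1))) = True
    ((a_2 IFF NOT a_3) IFF a_3) AND ((a_5 IMPLIES a_4) AND NOT (NOT a_3)) = True
      (a_2 IFF NOT a_3) IFF a_3 = True
        a_2 IFF NOT a_3 = True
          NOT a_3 = False
      (a_5 IMPLIES a_4) AND NOT (NOT a_3) = True
        a_5 IMPLIES a_4 = True
        NOT (NOT a_3) = True
          NOT a_3 = False
    (a_2 IMPLIES NOT a_1) AND ((NOT a_5 IMPLIES NOT a_3) IMPLIES (a_2 OR a_1)) = True
      a_2 IMPLIES NOT a_1 = True
        NOT a_1 = False
      (NOT a_5 IMPLIES NOT a_3) IMPLIES (a_2 OR a_1) = True
        NOT a_5 IMPLIES NOT a_3 = True
          NOT a_5 = False
          NOT a_3 = False
        a_2 OR a_1 = True
  (((a_5 AND a_4) IFF a_1) OR ((NOT a_2 IFF a_3) IFF NOT a_5)) AND ((a_3 AND (a_5 OR NOT a_4)) OR (a_5 AND (a_2 IFF a_1))) = True
    ((a_5 AND a_4) IFF a_1) OR ((NOT a_2 IFF a_3) IFF NOT a_5) = True
      (a_5 AND a_4) IFF a_1 = True
        a_5 AND a_4 = True
      (NOT a_2 IFF a_3) IFF NOT a_5 = False
        NOT a_2 IFF a_3 = True
          NOT a_2 = True
        NOT a_5 = False
    (a_3 AND (a_5 OR NOT a_4)) OR (a_5 AND (a_2 IFF a_1)) = True
      a_3 AND (a_5 OR NOT a_4) = True
        a_5 OR NOT a_4 = True
          NOT a_4 = False
      a_5 AND (a_2 IFF a_1) = False
        a_2 IFF a_1 = False
Both conjuncts True, so the formula holds.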